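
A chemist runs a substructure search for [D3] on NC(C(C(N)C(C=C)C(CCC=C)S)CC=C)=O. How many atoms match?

5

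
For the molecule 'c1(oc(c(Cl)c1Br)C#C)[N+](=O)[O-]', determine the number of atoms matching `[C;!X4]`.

The query [C;!X4] means: aliphatic carbon that does not have four total connections.
Check the 12 heavy atoms by environment: 1× o (aromatic, X2) → no; 4× c (aromatic, X3) → no; 2× C (X2) → match; 1× Br (X1) → no; 1× N (charge +1, X3) → no; 1× O (charge -1, X1) → no; 1× O (X1) → no; 1× Cl (X1) → no.
That gives 2 matching atoms.

2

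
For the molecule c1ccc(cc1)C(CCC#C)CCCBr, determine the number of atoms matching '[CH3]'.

The query [CH3] means: aliphatic carbon with exactly three hydrogens.
Check the 15 heavy atoms by environment: 5× C (H2) → no; 2× C (H1) → no; 1× Br (H0) → no; 1× C (H0) → no; 1× c (aromatic, H0) → no; 5× c (aromatic, H1) → no.
No environment satisfies the query, so 0 matching atoms.

0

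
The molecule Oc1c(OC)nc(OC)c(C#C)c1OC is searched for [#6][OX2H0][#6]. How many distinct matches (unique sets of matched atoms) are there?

[#6][OX2H0][#6] is the SMARTS for an ether: an aliphatic oxygen bridging two carbons with no H on the oxygen.
The molecule carries 3 separate instances of a methoxy ether (-OCH3) meeting every constraint; each maps to a distinct set of atoms, giving 3 matches.

3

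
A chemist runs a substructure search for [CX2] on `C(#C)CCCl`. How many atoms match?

2

The query [CX2] means: C with X2: aliphatic carbon with exactly 2 total connections.
Check the 5 heavy atoms by environment: 2× C (X4) → no; 1× Cl (X1) → no; 2× C (X2) → match.
That gives 2 matching atoms.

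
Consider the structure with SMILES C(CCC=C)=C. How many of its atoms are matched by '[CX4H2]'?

2

Check the 6 heavy atoms by environment: 2× C (H2, X4) → match; 2× C (H1, X3) → no; 2× C (H2, X3) → no.
That gives 2 matching atoms.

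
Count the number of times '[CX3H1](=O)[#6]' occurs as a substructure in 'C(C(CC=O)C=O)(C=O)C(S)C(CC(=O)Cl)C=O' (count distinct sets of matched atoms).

4

[CX3H1](=O)[#6] is the SMARTS for an aldehyde: an sp2 carbon with one H, double-bonded to O and single-bonded to carbon.
The molecule carries 4 separate instances of an aldehyde (-CHO) meeting every constraint; each maps to a distinct set of atoms, giving 4 matches.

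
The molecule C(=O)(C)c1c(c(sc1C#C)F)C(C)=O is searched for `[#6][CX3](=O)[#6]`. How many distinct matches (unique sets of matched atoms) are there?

[#6][CX3](=O)[#6] is the SMARTS for a ketone: a carbonyl carbon (no H) flanked by two carbons.
The molecule carries 2 separate instances of an acetyl/ketone group (-C(=O)CH3) meeting every constraint; each maps to a distinct set of atoms, giving 2 matches.

2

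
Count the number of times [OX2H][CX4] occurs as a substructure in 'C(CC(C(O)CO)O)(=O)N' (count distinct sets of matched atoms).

[OX2H][CX4] is the SMARTS for an aliphatic alcohol: a hydroxyl oxygen bound to an sp3 (X4) carbon.
The molecule carries 3 separate instances of a hydroxyl group (-OH) meeting every constraint; each maps to a distinct set of atoms, giving 3 matches.

3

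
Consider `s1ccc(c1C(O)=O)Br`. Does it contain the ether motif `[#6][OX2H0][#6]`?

No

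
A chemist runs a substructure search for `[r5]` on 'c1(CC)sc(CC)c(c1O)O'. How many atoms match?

5

The query [r5] means: r5 matches atoms in a five-membered ring.
Check the 11 heavy atoms by environment: 1× s (aromatic, in 5-ring) → match; 4× c (aromatic, in 5-ring) → match; 4× C (acyclic) → no; 2× O (acyclic) → no.
Summing the matching environments: 1 + 4 = 5 matching atoms.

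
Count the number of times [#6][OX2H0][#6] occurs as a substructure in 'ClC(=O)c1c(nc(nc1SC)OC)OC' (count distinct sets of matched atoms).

[#6][OX2H0][#6] is the SMARTS for an ether: an aliphatic oxygen bridging two carbons with no H on the oxygen.
The molecule carries 2 separate instances of a methoxy ether (-OCH3) meeting every constraint; each maps to a distinct set of atoms, giving 2 matches.

2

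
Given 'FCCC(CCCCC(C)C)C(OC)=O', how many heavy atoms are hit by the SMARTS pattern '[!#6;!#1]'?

3

Check the 15 heavy atoms by environment: 12× C → no; 2× O → match; 1× F → match.
Summing the matching environments: 2 + 1 = 3 matching atoms.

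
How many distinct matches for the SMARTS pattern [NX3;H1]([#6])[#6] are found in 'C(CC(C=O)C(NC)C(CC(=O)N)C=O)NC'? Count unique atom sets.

2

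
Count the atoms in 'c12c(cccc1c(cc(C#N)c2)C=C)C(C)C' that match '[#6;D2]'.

The query [#6;D2] means: any carbon bonded to exactly two heavy atoms.
Check the 17 heavy atoms by environment: 5× c (aromatic, D3) → no; 5× c (aromatic, D2) → match; 2× C (D2) → match; 3× C (D1) → no; 1× N (D1) → no; 1× C (D3) → no.
Summing the matching environments: 5 + 2 = 7 matching atoms.

7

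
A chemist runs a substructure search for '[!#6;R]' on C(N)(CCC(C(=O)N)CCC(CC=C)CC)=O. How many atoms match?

0

The query [!#6;R] means: non-carbon atom that is part of a ring.
Check the 17 heavy atoms by environment: 13× C (acyclic) → no; 2× O (acyclic) → no; 2× N (acyclic) → no.
No environment satisfies the query, so 0 matching atoms.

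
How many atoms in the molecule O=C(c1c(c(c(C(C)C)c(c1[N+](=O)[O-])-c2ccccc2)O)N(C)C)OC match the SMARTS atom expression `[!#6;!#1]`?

7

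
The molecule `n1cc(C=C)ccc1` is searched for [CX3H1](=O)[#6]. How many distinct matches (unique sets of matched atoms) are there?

0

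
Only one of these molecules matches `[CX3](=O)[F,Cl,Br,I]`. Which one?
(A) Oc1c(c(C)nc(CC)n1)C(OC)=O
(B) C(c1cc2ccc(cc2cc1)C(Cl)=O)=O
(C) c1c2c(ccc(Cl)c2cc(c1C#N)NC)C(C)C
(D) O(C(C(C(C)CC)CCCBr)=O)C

B

[CX3](=O)[F,Cl,Br,I] describes a carbonyl carbon bonded to a halogen (an acyl halide).
(A) has a methyl-ester group (-C(=O)OCH3) but the carbonyl is bonded to -O-C, not to a halogen.
(B) contains an acyl chloride (-C(=O)Cl), which satisfies every atom and bond constraint.
(C) has a chloro substituent but the Cl is not on a carbonyl carbon.
(D) has a methyl-ester group (-C(=O)OCH3) but the carbonyl is bonded to -O-C, not to a halogen.
So the answer is (B).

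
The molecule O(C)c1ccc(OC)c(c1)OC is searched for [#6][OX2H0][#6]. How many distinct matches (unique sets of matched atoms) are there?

[#6][OX2H0][#6] is the SMARTS for an ether: an aliphatic oxygen bridging two carbons with no H on the oxygen.
The molecule carries 3 separate instances of a methoxy ether (-OCH3) meeting every constraint; each maps to a distinct set of atoms, giving 3 matches.

3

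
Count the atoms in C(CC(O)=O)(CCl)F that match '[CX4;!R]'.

Check the 8 heavy atoms by environment: 3× C (X4, acyclic) → match; 1× F (X1, acyclic) → no; 1× C (X3, acyclic) → no; 1× O (X1, acyclic) → no; 1× O (X2, acyclic) → no; 1× Cl (X1, acyclic) → no.
That gives 3 matching atoms.

3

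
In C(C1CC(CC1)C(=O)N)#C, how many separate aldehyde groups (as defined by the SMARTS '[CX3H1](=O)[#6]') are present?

0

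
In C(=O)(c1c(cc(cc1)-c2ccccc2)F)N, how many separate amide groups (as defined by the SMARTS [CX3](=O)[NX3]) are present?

[CX3](=O)[NX3] is the SMARTS for an amide: a carbonyl carbon bonded to a trivalent nitrogen.
Exactly one fragment in the molecule meets all constraints, giving 1 match.

1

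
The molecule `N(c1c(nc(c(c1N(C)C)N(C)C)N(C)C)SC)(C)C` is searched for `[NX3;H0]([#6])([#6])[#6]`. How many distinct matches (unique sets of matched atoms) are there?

[NX3;H0]([#6])([#6])[#6] is the SMARTS for a tertiary amine: a trivalent nitrogen with no H, bonded to three carbons.
The molecule carries 4 separate instances of a dimethylamino group (-N(CH3)2) meeting every constraint; each maps to a distinct set of atoms, giving 4 matches.

4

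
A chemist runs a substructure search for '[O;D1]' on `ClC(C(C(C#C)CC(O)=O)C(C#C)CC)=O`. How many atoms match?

3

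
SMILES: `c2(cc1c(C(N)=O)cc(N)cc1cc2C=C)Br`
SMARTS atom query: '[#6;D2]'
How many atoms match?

5

Check the 17 heavy atoms by environment: 6× c (aromatic, D3) → no; 4× c (aromatic, D2) → match; 1× Br (D1) → no; 1× C (D3) → no; 1× O (D1) → no; 2× N (D1) → no; 1× C (D2) → match; 1× C (D1) → no.
Summing the matching environments: 4 + 1 = 5 matching atoms.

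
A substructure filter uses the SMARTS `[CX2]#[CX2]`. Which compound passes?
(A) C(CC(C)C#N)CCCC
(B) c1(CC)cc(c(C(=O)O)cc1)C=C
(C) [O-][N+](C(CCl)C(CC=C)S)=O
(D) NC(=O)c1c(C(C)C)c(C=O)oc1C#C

D

[CX2]#[CX2] describes a carbon-carbon triple bond (an alkyne).
(A) has a nitrile (-C#N) but the triple bond is C#N, not C#C.
(B) has a vinyl group (-CH=CH2) but the C=C is a double bond; both carbons are CX3, not CX2.
(C) has a vinyl group (-CH=CH2) but the C=C is a double bond; both carbons are CX3, not CX2.
(D) contains an ethynyl group (-C#CH), which satisfies every atom and bond constraint.
So the answer is (D).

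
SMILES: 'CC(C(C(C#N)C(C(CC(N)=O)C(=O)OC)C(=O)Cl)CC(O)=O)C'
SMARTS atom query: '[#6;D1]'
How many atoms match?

Check the 24 heavy atoms by environment: 3× C (D2) → no; 9× C (D3) → no; 5× O (D1) → no; 2× N (D1) → no; 1× Cl (D1) → no; 3× C (D1) → match; 1× O (D2) → no.
That gives 3 matching atoms.

3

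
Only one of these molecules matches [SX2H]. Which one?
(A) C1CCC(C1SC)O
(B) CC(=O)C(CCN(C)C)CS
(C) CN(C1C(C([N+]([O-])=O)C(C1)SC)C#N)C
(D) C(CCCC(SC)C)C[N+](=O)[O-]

[SX2H] describes an aliphatic sulfur with two connections, one being H (a thiol).
(A) has a hydroxyl group (-OH) but it is an -OH, not an -SH.
(B) contains a thiol (-SH), which satisfies every atom and bond constraint.
(C) has a methylthio ether (-SCH3) but the sulfur has H0 (bonded to two carbons), not H1.
(D) has a methylthio ether (-SCH3) but the sulfur has H0 (bonded to two carbons), not H1.
So the answer is (B).

B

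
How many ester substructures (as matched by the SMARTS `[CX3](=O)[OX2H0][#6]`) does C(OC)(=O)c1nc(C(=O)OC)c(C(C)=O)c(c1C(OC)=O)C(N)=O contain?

3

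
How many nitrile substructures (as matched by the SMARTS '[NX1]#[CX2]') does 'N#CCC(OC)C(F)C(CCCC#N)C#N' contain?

[NX1]#[CX2] is the SMARTS for a nitrile: a nitrogen triple-bonded to a two-connected carbon.
The molecule carries 3 separate instances of a nitrile (-C#N) meeting every constraint; each maps to a distinct set of atoms, giving 3 matches.

3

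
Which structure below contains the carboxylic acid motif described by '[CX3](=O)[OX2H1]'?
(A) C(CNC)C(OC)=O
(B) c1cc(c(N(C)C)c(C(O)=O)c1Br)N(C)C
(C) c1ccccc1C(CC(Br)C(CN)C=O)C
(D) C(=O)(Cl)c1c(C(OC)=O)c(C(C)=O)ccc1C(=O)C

B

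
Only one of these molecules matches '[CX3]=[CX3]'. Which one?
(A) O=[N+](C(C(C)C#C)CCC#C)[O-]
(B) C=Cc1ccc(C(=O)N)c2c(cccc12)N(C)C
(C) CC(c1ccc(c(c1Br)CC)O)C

B

[CX3]=[CX3] describes a non-aromatic C=C double bond between two sp2 carbons (an alkene).
(A) has an ethynyl group (-C#CH) but the C-C bond is a triple bond, not a double bond.
(B) contains a vinyl group (-CH=CH2), which satisfies every atom and bond constraint.
(C) has an ethyl group (-CH2CH3) but its C-C bond is a single bond between CX4 carbons, not CX3=CX3.
So the answer is (B).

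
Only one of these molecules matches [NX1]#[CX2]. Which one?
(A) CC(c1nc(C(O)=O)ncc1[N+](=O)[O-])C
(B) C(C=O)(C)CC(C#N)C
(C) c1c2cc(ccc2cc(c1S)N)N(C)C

[NX1]#[CX2] describes a nitrogen triple-bonded to a two-connected carbon (a nitrile).
(A) has a nitro group (-[N+](=O)[O-]) but there is no C#N triple bond.
(B) contains a nitrile (-C#N), which satisfies every atom and bond constraint.
(C) has a primary amino group (-NH2) but the nitrogen is NX3 (three connections), not NX1 triple-bonded.
So the answer is (B).

B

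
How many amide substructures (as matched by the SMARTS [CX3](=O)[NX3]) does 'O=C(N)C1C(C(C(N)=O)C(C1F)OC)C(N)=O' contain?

3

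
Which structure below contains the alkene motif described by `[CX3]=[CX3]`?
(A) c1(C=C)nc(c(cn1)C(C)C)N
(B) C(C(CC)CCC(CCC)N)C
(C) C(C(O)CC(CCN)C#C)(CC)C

[CX3]=[CX3] describes a non-aromatic C=C double bond between two sp2 carbons (an alkene).
(A) contains a vinyl group (-CH=CH2), which satisfies every atom and bond constraint.
(B) has an ethyl group (-CH2CH3) but its C-C bond is a single bond between CX4 carbons, not CX3=CX3.
(C) has an ethynyl group (-C#CH) but the C-C bond is a triple bond, not a double bond.
So the answer is (A).

A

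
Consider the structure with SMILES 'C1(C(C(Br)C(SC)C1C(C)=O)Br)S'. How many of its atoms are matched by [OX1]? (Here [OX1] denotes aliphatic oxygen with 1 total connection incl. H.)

The query [OX1] means: aliphatic oxygen with one total connection — typically a carbonyl =O or an oxide.
Check the 13 heavy atoms by environment: 7× C (X4) → no; 2× S (X2) → no; 2× Br (X1) → no; 1× C (X3) → no; 1× O (X1) → match.
That gives 1 matching atom.

1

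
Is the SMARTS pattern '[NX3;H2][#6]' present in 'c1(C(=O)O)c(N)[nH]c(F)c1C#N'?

Yes

The pattern [NX3;H2][#6] describes a trivalent nitrogen with two H attached to carbon — a primary amine.
The molecule carries a primary amino group (-NH2), whose atoms satisfy every constraint of the query, so the pattern matches.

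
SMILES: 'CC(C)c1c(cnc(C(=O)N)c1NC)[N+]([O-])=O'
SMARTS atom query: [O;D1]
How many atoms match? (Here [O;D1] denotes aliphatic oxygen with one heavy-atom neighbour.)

3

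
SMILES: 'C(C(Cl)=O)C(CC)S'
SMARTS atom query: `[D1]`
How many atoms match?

4

The query [D1] means: atom with exactly one heavy-atom neighbour (degree 1).
Check the 8 heavy atoms by environment: 2× C (D2) → no; 2× C (D3) → no; 1× O (D1) → match; 1× Cl (D1) → match; 1× C (D1) → match; 1× S (D1) → match.
Summing the matching environments: 1 + 1 + 1 + 1 = 4 matching atoms.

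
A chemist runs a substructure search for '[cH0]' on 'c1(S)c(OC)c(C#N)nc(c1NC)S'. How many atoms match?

5

Check the 14 heavy atoms by environment: 1× n (aromatic, H0) → no; 5× c (aromatic, H0) → match; 1× O (H0) → no; 2× C (H3) → no; 1× C (H0) → no; 1× N (H0) → no; 2× S (H1) → no; 1× N (H1) → no.
That gives 5 matching atoms.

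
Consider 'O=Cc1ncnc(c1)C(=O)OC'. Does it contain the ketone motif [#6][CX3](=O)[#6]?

No

The pattern [#6][CX3](=O)[#6] describes a carbonyl carbon (no H) flanked by two carbons — a ketone.
The closest candidate here is a methyl-ester group (-C(=O)OCH3), but one neighbour of the carbonyl carbon is O, not C. No other fragment satisfies the full query, so there is no match.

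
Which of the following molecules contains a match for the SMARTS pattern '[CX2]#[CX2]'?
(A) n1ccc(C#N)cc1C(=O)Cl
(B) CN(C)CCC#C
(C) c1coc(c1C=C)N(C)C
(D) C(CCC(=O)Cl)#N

B

[CX2]#[CX2] describes a carbon-carbon triple bond (an alkyne).
(A) has a nitrile (-C#N) but the triple bond is C#N, not C#C.
(B) contains an ethynyl group (-C#CH), which satisfies every atom and bond constraint.
(C) has a vinyl group (-CH=CH2) but the C=C is a double bond; both carbons are CX3, not CX2.
(D) has a nitrile (-C#N) but the triple bond is C#N, not C#C.
So the answer is (B).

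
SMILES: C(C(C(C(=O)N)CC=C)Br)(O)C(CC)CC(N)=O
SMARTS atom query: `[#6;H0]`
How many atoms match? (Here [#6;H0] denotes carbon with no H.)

Check the 18 heavy atoms by environment: 4× C (H2) → no; 5× C (H1) → no; 1× Br (H0) → no; 2× C (H0) → match; 2× O (H0) → no; 2× N (H2) → no; 1× O (H1) → no; 1× C (H3) → no.
That gives 2 matching atoms.

2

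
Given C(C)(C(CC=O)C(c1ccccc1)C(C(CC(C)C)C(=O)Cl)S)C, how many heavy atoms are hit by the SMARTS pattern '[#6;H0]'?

2

The query [#6;H0] means: any carbon with no attached hydrogen.
Check the 24 heavy atoms by environment: 2× C (H2) → no; 7× C (H1) → no; 2× O (H0) → no; 4× C (H3) → no; 1× S (H1) → no; 1× c (aromatic, H0) → match; 5× c (aromatic, H1) → no; 1× C (H0) → match; 1× Cl (H0) → no.
Summing the matching environments: 1 + 1 = 2 matching atoms.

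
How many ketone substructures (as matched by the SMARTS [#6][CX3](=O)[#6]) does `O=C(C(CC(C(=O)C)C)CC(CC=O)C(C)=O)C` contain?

3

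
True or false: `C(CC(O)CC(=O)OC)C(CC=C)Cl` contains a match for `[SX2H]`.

The pattern [SX2H] describes an aliphatic sulfur with two connections, one being H — a thiol.
The closest candidate here is a hydroxyl group (-OH), but it is an -OH, not an -SH. No other fragment satisfies the full query, so there is no match.

False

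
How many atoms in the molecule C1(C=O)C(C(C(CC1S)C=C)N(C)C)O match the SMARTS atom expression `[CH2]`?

Check the 15 heavy atoms by environment: 7× C (H1) → no; 2× C (H2) → match; 1× N (H0) → no; 2× C (H3) → no; 1× O (H0) → no; 1× S (H1) → no; 1× O (H1) → no.
That gives 2 matching atoms.

2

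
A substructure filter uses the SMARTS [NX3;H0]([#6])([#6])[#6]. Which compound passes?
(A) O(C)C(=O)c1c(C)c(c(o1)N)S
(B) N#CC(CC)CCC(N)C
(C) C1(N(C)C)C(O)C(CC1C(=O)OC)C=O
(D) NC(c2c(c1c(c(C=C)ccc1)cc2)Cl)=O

[NX3;H0]([#6])([#6])[#6] describes a trivalent nitrogen with no H, bonded to three carbons (a tertiary amine).
(A) has a primary amino group (-NH2) but the nitrogen has H2, not H0 with three carbons.
(B) has a primary amino group (-NH2) but the nitrogen has H2, not H0 with three carbons.
(C) contains a dimethylamino group (-N(CH3)2), which satisfies every atom and bond constraint.
(D) has a primary amide (-C(=O)NH2) but the amide nitrogen has H2 and only one carbon neighbour.
So the answer is (C).

C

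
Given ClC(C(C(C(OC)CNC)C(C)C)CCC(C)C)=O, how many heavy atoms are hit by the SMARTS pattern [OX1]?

1

The query [OX1] means: aliphatic oxygen with one total connection — typically a carbonyl =O or an oxide.
Check the 19 heavy atoms by environment: 14× C (X4) → no; 1× N (X3) → no; 1× O (X2) → no; 1× C (X3) → no; 1× O (X1) → match; 1× Cl (X1) → no.
That gives 1 matching atom.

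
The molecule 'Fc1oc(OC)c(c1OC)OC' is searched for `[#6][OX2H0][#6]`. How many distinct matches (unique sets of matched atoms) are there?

3

[#6][OX2H0][#6] is the SMARTS for an ether: an aliphatic oxygen bridging two carbons with no H on the oxygen.
The molecule carries 3 separate instances of a methoxy ether (-OCH3) meeting every constraint; each maps to a distinct set of atoms, giving 3 matches.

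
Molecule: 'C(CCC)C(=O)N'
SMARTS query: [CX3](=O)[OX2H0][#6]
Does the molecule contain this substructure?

No

The pattern [CX3](=O)[OX2H0][#6] describes a carbonyl carbon bonded to an oxygen that is itself bonded to carbon (no H on that O) — an ester.
The closest candidate here is a primary amide (-C(=O)NH2), but the carbonyl is bonded to N, not to an O-C linkage. No other fragment satisfies the full query, so there is no match.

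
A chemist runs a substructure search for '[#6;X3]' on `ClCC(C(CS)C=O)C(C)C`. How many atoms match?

1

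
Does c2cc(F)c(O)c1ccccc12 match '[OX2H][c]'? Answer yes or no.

Yes

The pattern [OX2H][c] describes a hydroxyl oxygen attached to an aromatic carbon — a phenol.
The molecule carries a hydroxyl group (-OH), whose atoms satisfy every constraint of the query, so the pattern matches.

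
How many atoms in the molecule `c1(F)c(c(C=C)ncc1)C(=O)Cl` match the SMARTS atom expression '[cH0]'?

The query [cH0] means: aromatic carbon with no attached hydrogen (substituted or ring-fusion).
Check the 12 heavy atoms by environment: 1× n (aromatic, H0) → no; 2× c (aromatic, H1) → no; 3× c (aromatic, H0) → match; 1× C (H0) → no; 1× O (H0) → no; 1× Cl (H0) → no; 1× C (H1) → no; 1× C (H2) → no; 1× F (H0) → no.
That gives 3 matching atoms.

3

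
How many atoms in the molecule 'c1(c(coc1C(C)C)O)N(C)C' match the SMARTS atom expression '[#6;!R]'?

5

The query [#6;!R] means: carbon not in any ring.
Check the 12 heavy atoms by environment: 1× o (aromatic, in 5-ring) → no; 4× c (aromatic, in 5-ring) → no; 1× N (acyclic) → no; 5× C (acyclic) → match; 1× O (acyclic) → no.
That gives 5 matching atoms.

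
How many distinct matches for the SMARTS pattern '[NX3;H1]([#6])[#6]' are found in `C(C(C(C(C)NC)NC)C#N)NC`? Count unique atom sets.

3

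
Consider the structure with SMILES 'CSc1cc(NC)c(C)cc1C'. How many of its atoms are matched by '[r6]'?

6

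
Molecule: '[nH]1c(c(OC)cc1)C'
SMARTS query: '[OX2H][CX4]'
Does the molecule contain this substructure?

No

The pattern [OX2H][CX4] describes a hydroxyl oxygen bound to an sp3 (X4) carbon — an aliphatic alcohol.
The closest candidate here is a methoxy ether (-OCH3), but the oxygen has H0 (ether), not H1. No other fragment satisfies the full query, so there is no match.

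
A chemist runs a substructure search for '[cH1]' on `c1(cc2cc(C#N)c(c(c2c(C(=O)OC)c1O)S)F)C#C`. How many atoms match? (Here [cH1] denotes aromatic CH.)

The query [cH1] means: aromatic carbon bearing exactly one hydrogen.
Check the 21 heavy atoms by environment: 8× c (aromatic, H0) → no; 2× c (aromatic, H1) → match; 3× C (H0) → no; 1× N (H0) → no; 1× O (H1) → no; 1× F (H0) → no; 1× C (H1) → no; 2× O (H0) → no; 1× C (H3) → no; 1× S (H1) → no.
That gives 2 matching atoms.

2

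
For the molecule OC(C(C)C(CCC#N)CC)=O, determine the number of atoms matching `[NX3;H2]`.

0

Check the 12 heavy atoms by environment: 2× C (H3, X4) → no; 2× C (H1, X4) → no; 3× C (H2, X4) → no; 1× C (H0, X3) → no; 1× O (H0, X1) → no; 1× O (H1, X2) → no; 1× C (H0, X2) → no; 1× N (H0, X1) → no.
No environment satisfies the query, so 0 matching atoms.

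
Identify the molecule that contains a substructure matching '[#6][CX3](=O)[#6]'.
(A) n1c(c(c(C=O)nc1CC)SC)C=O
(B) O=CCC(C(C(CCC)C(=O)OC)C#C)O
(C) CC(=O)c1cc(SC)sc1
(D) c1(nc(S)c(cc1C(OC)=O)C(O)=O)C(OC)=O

C

[#6][CX3](=O)[#6] describes a carbonyl carbon (no H) flanked by two carbons (a ketone).
(A) has an aldehyde (-CHO) but the carbonyl carbon has H1, so it is not flanked by two carbons.
(B) has a methyl-ester group (-C(=O)OCH3) but one neighbour of the carbonyl carbon is O, not C.
(C) contains an acetyl/ketone group (-C(=O)CH3), which satisfies every atom and bond constraint.
(D) has a carboxylic acid group (-C(=O)OH) but one neighbour of the carbonyl carbon is O, not C.
So the answer is (C).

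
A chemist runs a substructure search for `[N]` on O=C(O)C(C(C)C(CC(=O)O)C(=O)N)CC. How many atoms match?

1

The query [N] means: uppercase N matches aliphatic (non-aromatic) nitrogen only.
Check the 16 heavy atoms by environment: 10× C → no; 5× O → no; 1× N → match.
That gives 1 matching atom.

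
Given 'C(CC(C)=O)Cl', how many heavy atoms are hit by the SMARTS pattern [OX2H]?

0

Check the 6 heavy atoms by environment: 2× C (H2, X4) → no; 1× Cl (H0, X1) → no; 1× C (H0, X3) → no; 1× O (H0, X1) → no; 1× C (H3, X4) → no.
No environment satisfies the query, so 0 matching atoms.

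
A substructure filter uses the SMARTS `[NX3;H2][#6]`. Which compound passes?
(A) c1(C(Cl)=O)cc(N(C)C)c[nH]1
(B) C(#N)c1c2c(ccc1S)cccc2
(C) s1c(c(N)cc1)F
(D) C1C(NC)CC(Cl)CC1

C

[NX3;H2][#6] describes a trivalent nitrogen with two H attached to carbon (a primary amine).
(A) has a dimethylamino group (-N(CH3)2) but the nitrogen has H0, not H2.
(B) has a nitrile (-C#N) but the nitrogen is NX1 (triple-bonded), not NX3 with two H.
(C) contains a primary amino group (-NH2), which satisfies every atom and bond constraint.
(D) has an N-methylamino group (-NHCH3) but the nitrogen bears two carbons and only one H (H1), not H2.
So the answer is (C).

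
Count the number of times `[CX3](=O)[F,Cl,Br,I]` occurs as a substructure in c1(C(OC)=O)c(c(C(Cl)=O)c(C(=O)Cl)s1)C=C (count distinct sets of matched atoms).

[CX3](=O)[F,Cl,Br,I] is the SMARTS for an acyl halide: a carbonyl carbon bonded to a halogen.
The molecule carries 2 separate instances of an acyl chloride (-C(=O)Cl) meeting every constraint; each maps to a distinct set of atoms, giving 2 matches.

2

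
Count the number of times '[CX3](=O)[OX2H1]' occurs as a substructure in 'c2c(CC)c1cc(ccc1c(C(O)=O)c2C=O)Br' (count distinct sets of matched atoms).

[CX3](=O)[OX2H1] is the SMARTS for a carboxylic acid: an sp2 carbon double-bonded to O and single-bonded to an -OH oxygen.
Exactly one fragment in the molecule meets all constraints, giving 1 match.

1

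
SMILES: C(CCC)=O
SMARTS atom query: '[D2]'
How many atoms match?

The query [D2] means: atom with exactly two heavy-atom neighbours.
Check the 5 heavy atoms by environment: 3× C (D2) → match; 1× C (D1) → no; 1× O (D1) → no.
That gives 3 matching atoms.

3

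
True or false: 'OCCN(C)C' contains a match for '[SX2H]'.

The pattern [SX2H] describes an aliphatic sulfur with two connections, one being H — a thiol.
The closest candidate here is a hydroxyl group (-OH), but it is an -OH, not an -SH. No other fragment satisfies the full query, so there is no match.

False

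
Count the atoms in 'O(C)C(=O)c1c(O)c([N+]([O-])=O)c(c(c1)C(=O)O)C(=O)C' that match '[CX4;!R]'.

2

Check the 20 heavy atoms by environment: 6× c (aromatic, X3, in 6-ring) → no; 3× C (X3, acyclic) → no; 4× O (X1, acyclic) → no; 2× C (X4, acyclic) → match; 3× O (X2, acyclic) → no; 1× N (charge +1, X3, acyclic) → no; 1× O (charge -1, X1, acyclic) → no.
That gives 2 matching atoms.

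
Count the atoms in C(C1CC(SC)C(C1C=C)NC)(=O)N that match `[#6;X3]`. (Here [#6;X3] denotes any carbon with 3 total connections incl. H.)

The query [#6;X3] means: any carbon (aromatic or not) with three total connections.
Check the 14 heavy atoms by environment: 7× C (X4) → no; 3× C (X3) → match; 1× O (X1) → no; 2× N (X3) → no; 1× S (X2) → no.
That gives 3 matching atoms.

3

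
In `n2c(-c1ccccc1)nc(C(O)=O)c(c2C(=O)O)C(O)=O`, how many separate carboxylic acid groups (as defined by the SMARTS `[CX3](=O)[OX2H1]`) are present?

3

[CX3](=O)[OX2H1] is the SMARTS for a carboxylic acid: an sp2 carbon double-bonded to O and single-bonded to an -OH oxygen.
The molecule carries 3 separate instances of a carboxylic acid group (-C(=O)OH) meeting every constraint; each maps to a distinct set of atoms, giving 3 matches.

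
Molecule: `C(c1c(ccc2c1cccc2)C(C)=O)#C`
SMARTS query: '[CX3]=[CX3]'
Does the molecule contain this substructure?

The pattern [CX3]=[CX3] describes a non-aromatic C=C double bond between two sp2 carbons — an alkene.
The closest candidate here is an ethynyl group (-C#CH), but the C-C bond is a triple bond, not a double bond. No other fragment satisfies the full query, so there is no match.

No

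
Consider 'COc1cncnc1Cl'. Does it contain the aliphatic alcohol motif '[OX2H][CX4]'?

No

The pattern [OX2H][CX4] describes a hydroxyl oxygen bound to an sp3 (X4) carbon — an aliphatic alcohol.
The closest candidate here is a methoxy ether (-OCH3), but the oxygen has H0 (ether), not H1. No other fragment satisfies the full query, so there is no match.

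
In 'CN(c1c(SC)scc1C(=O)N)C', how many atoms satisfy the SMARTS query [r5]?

5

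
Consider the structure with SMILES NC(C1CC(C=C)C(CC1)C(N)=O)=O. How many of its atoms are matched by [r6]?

6

Check the 14 heavy atoms by environment: 6× C (in 6-ring) → match; 4× C (acyclic) → no; 2× O (acyclic) → no; 2× N (acyclic) → no.
That gives 6 matching atoms.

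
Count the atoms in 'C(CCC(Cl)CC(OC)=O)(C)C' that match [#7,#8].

2

Check the 12 heavy atoms by environment: 9× C → no; 2× O → match; 1× Cl → no.
That gives 2 matching atoms.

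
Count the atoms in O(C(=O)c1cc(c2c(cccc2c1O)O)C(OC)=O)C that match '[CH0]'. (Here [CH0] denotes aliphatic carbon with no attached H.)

2

The query [CH0] means: aliphatic carbon with no attached hydrogen.
Check the 20 heavy atoms by environment: 6× c (aromatic, H0) → no; 4× c (aromatic, H1) → no; 2× C (H0) → match; 4× O (H0) → no; 2× C (H3) → no; 2× O (H1) → no.
That gives 2 matching atoms.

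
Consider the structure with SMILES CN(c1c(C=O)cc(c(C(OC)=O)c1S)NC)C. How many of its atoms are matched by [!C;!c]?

Check the 18 heavy atoms by environment: 6× c (aromatic) → no; 2× N → match; 6× C → no; 3× O → match; 1× S → match.
Summing the matching environments: 2 + 3 + 1 = 6 matching atoms.

6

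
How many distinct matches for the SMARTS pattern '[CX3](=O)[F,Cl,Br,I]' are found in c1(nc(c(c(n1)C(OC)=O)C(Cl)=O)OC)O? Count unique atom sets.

[CX3](=O)[F,Cl,Br,I] is the SMARTS for an acyl halide: a carbonyl carbon bonded to a halogen.
Exactly one fragment in the molecule meets all constraints, giving 1 match.

1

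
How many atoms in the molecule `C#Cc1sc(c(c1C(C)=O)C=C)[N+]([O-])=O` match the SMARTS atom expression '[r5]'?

5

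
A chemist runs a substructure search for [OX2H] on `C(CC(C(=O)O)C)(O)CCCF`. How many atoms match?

2

The query [OX2H] means: aliphatic oxygen with two connections, one of which is H — an -OH oxygen.
Check the 12 heavy atoms by environment: 4× C (H2, X4) → no; 2× C (H1, X4) → no; 1× C (H3, X4) → no; 2× O (H1, X2) → match; 1× C (H0, X3) → no; 1× O (H0, X1) → no; 1× F (H0, X1) → no.
That gives 2 matching atoms.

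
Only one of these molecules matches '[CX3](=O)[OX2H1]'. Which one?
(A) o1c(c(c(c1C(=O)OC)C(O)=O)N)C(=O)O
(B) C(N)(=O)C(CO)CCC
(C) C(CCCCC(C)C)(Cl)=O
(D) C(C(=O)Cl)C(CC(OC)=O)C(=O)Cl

[CX3](=O)[OX2H1] describes an sp2 carbon double-bonded to O and single-bonded to an -OH oxygen (a carboxylic acid).
(A) contains a carboxylic acid group (-C(=O)OH), which satisfies every atom and bond constraint.
(B) has a primary amide (-C(=O)NH2) but the carbonyl is bonded to N, not to an -OH oxygen.
(C) has an acyl chloride (-C(=O)Cl) but the carbonyl is bonded to Cl, not to an -OH oxygen.
(D) has an acyl chloride (-C(=O)Cl) but the carbonyl is bonded to Cl, not to an -OH oxygen.
So the answer is (A).

A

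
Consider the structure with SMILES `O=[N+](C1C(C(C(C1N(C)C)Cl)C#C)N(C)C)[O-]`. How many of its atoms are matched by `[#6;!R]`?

6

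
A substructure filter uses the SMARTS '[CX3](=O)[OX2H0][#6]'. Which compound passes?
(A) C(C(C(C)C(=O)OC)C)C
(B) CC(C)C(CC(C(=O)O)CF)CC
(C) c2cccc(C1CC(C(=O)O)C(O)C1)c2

[CX3](=O)[OX2H0][#6] describes a carbonyl carbon bonded to an oxygen that is itself bonded to carbon (no H on that O) (an ester).
(A) contains a methyl-ester group (-C(=O)OCH3), which satisfies every atom and bond constraint.
(B) has a carboxylic acid group (-C(=O)OH) but the singly-bonded O carries H (OX2H1, not H0).
(C) has a carboxylic acid group (-C(=O)OH) but the singly-bonded O carries H (OX2H1, not H0).
So the answer is (A).

A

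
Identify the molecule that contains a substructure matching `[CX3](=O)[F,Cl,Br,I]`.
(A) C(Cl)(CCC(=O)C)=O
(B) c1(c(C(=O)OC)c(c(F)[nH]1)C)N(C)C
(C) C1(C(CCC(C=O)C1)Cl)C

A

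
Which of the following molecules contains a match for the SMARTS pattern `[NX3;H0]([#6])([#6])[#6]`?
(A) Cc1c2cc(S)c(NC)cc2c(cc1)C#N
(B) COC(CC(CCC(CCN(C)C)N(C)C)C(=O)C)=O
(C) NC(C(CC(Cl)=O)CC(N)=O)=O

B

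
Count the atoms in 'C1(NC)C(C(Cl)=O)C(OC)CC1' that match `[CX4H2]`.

2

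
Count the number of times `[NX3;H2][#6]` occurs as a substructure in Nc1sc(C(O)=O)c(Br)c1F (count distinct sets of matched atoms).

1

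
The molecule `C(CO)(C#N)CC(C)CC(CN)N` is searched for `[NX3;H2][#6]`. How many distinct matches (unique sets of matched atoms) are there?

[NX3;H2][#6] is the SMARTS for a primary amine: a trivalent nitrogen with two H attached to carbon.
The molecule carries 2 separate instances of a primary amino group (-NH2) meeting every constraint; each maps to a distinct set of atoms, giving 2 matches.

2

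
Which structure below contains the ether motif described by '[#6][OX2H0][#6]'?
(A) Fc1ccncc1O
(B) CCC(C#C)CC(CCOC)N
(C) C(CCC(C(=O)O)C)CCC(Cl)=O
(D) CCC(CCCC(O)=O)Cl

B

[#6][OX2H0][#6] describes an aliphatic oxygen bridging two carbons with no H on the oxygen (an ether).
(A) has a hydroxyl group (-OH) but the oxygen has H1, not H0 bridging two carbons.
(B) contains a methoxy ether (-OCH3), which satisfies every atom and bond constraint.
(C) has a carboxylic acid group (-C(=O)OH) but the -OH oxygen has H1; the =O is OX1, not OX2.
(D) has a carboxylic acid group (-C(=O)OH) but the -OH oxygen has H1; the =O is OX1, not OX2.
So the answer is (B).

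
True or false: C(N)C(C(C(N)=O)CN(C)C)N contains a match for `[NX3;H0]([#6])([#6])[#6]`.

The pattern [NX3;H0]([#6])([#6])[#6] describes a trivalent nitrogen with no H, bonded to three carbons — a tertiary amine.
The molecule carries a dimethylamino group (-N(CH3)2), whose atoms satisfy every constraint of the query, so the pattern matches.

True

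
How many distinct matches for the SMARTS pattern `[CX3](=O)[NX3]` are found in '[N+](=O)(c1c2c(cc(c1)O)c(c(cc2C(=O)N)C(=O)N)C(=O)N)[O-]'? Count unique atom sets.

3

[CX3](=O)[NX3] is the SMARTS for an amide: a carbonyl carbon bonded to a trivalent nitrogen.
The molecule carries 3 separate instances of a primary amide (-C(=O)NH2) meeting every constraint; each maps to a distinct set of atoms, giving 3 matches.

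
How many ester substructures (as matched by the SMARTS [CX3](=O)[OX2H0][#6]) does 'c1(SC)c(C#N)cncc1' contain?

[CX3](=O)[OX2H0][#6] is the SMARTS for an ester: a carbonyl carbon bonded to an oxygen that is itself bonded to carbon (no H on that O).
No fragment in the molecule satisfies every constraint, giving 0 matches.

0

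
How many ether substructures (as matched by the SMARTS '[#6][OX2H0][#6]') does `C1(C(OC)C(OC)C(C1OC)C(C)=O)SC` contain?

[#6][OX2H0][#6] is the SMARTS for an ether: an aliphatic oxygen bridging two carbons with no H on the oxygen.
The molecule carries 3 separate instances of a methoxy ether (-OCH3) meeting every constraint; each maps to a distinct set of atoms, giving 3 matches.

3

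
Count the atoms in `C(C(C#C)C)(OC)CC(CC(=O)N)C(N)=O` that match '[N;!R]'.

The query [N;!R] means: aliphatic nitrogen not in a ring.
Check the 16 heavy atoms by environment: 11× C (acyclic) → no; 3× O (acyclic) → no; 2× N (acyclic) → match.
That gives 2 matching atoms.

2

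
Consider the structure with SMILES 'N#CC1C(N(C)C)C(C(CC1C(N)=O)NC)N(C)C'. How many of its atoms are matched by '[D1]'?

8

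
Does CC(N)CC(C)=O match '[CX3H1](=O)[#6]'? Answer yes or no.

No

The pattern [CX3H1](=O)[#6] describes an sp2 carbon with one H, double-bonded to O and single-bonded to carbon — an aldehyde.
The closest candidate here is an acetyl/ketone group (-C(=O)CH3), but the carbonyl carbon has H0 (two carbon neighbours), not H1. No other fragment satisfies the full query, so there is no match.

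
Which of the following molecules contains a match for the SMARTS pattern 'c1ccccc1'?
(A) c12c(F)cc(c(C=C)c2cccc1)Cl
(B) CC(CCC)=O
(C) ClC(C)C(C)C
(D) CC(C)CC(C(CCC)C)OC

c1ccccc1 describes six aromatic carbons in a ring (a benzene ring).
(A) contains the required atom environment, so the pattern matches.
(B) has a methyl group (-CH3) but no six-membered all-carbon aromatic ring is present.
(C) has a methyl group (-CH3) but no six-membered all-carbon aromatic ring is present.
(D) has a methyl group (-CH3) but no six-membered all-carbon aromatic ring is present.
So the answer is (A).

A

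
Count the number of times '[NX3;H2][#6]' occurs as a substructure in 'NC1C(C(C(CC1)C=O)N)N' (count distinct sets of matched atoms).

3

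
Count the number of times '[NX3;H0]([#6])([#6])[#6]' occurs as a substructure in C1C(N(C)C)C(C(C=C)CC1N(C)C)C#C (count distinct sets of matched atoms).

2

[NX3;H0]([#6])([#6])[#6] is the SMARTS for a tertiary amine: a trivalent nitrogen with no H, bonded to three carbons.
The molecule carries 2 separate instances of a dimethylamino group (-N(CH3)2) meeting every constraint; each maps to a distinct set of atoms, giving 2 matches.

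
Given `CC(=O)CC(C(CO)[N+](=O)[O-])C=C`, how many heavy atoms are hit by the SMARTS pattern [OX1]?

3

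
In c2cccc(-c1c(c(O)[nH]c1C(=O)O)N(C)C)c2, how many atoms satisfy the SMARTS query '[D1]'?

5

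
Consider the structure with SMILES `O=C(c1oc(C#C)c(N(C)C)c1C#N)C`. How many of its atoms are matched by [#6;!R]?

7

Check the 15 heavy atoms by environment: 1× o (aromatic, in 5-ring) → no; 4× c (aromatic, in 5-ring) → no; 7× C (acyclic) → match; 2× N (acyclic) → no; 1× O (acyclic) → no.
That gives 7 matching atoms.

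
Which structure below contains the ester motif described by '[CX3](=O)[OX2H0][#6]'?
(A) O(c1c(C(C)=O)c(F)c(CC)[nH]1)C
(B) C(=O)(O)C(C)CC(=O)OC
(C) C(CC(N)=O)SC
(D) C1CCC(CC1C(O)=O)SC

B

[CX3](=O)[OX2H0][#6] describes a carbonyl carbon bonded to an oxygen that is itself bonded to carbon (no H on that O) (an ester).
(A) has a methoxy ether (-OCH3) but the ether oxygen is not adjacent to a C=O carbon.
(B) contains a methyl-ester group (-C(=O)OCH3), which satisfies every atom and bond constraint.
(C) has a primary amide (-C(=O)NH2) but the carbonyl is bonded to N, not to an O-C linkage.
(D) has a carboxylic acid group (-C(=O)OH) but the singly-bonded O carries H (OX2H1, not H0).
So the answer is (B).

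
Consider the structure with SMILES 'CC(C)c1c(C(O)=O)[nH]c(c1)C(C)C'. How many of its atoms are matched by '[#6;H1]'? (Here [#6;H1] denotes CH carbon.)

3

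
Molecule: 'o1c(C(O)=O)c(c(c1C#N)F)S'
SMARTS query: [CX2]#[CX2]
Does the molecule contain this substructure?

The pattern [CX2]#[CX2] describes a carbon-carbon triple bond — an alkyne.
The closest candidate here is a nitrile (-C#N), but the triple bond is C#N, not C#C. No other fragment satisfies the full query, so there is no match.

No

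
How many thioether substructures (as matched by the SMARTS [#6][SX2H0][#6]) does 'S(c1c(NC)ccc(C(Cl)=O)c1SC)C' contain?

[#6][SX2H0][#6] is the SMARTS for a thioether: an aliphatic sulfur bridging two carbons with no H on the sulfur.
The molecule carries 2 separate instances of a methylthio ether (-SCH3) meeting every constraint; each maps to a distinct set of atoms, giving 2 matches.

2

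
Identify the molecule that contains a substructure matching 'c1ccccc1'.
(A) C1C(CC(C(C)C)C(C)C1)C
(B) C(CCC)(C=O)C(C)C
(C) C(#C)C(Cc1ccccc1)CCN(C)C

C

c1ccccc1 describes six aromatic carbons in a ring (a benzene ring).
(A) has a methyl group (-CH3) but no six-membered all-carbon aromatic ring is present.
(B) has a methyl group (-CH3) but no six-membered all-carbon aromatic ring is present.
(C) contains a phenyl ring, which satisfies every atom and bond constraint.
So the answer is (C).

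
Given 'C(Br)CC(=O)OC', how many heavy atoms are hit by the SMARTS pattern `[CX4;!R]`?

3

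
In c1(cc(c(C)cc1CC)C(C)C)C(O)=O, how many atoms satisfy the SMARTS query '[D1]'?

6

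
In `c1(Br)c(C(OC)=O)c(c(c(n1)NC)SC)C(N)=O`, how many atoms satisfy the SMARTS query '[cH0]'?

5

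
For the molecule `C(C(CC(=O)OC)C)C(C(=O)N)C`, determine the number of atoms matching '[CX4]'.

7

Check the 13 heavy atoms by environment: 7× C (X4) → match; 2× C (X3) → no; 2× O (X1) → no; 1× N (X3) → no; 1× O (X2) → no.
That gives 7 matching atoms.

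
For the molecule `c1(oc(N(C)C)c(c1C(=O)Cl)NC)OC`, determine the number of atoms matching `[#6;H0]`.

The query [#6;H0] means: any carbon with no attached hydrogen.
Check the 15 heavy atoms by environment: 1× o (aromatic, H0) → no; 4× c (aromatic, H0) → match; 1× N (H0) → no; 4× C (H3) → no; 1× N (H1) → no; 2× O (H0) → no; 1× C (H0) → match; 1× Cl (H0) → no.
Summing the matching environments: 4 + 1 = 5 matching atoms.

5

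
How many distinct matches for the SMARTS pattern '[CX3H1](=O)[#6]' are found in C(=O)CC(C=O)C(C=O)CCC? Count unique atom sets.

3

[CX3H1](=O)[#6] is the SMARTS for an aldehyde: an sp2 carbon with one H, double-bonded to O and single-bonded to carbon.
The molecule carries 3 separate instances of an aldehyde (-CHO) meeting every constraint; each maps to a distinct set of atoms, giving 3 matches.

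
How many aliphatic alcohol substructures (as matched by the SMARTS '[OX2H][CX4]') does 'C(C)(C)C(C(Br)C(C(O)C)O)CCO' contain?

3

[OX2H][CX4] is the SMARTS for an aliphatic alcohol: a hydroxyl oxygen bound to an sp3 (X4) carbon.
The molecule carries 3 separate instances of a hydroxyl group (-OH) meeting every constraint; each maps to a distinct set of atoms, giving 3 matches.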